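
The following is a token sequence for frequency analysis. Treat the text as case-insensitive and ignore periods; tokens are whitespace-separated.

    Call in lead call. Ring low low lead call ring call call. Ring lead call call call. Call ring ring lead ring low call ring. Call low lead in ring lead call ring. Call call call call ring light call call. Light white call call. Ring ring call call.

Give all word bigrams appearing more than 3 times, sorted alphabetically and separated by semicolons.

Bigram counts meeting the condition (more than 3 times):
  call call: 10
  call ring: 8
  lead call: 4
  ring call: 4

call call; call ring; lead call; ring call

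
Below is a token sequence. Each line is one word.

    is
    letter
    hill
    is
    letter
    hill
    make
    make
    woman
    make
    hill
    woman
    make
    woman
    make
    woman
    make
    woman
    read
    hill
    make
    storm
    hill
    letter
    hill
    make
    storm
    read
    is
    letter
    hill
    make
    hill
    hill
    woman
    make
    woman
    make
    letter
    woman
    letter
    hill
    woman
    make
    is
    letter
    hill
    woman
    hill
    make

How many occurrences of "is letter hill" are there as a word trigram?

4

Scanning the 48 overlapping trigram windows for "is letter hill":
  position 1–3: is letter hill
  position 4–6: is letter hill
  position 29–31: is letter hill
  position 45–47: is letter hill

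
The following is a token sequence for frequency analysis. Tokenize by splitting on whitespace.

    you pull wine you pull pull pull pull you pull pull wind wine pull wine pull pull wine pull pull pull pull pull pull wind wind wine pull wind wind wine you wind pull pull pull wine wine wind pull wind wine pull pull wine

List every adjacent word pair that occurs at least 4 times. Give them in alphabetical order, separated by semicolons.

Bigram counts meeting the condition (at least 4 times):
  pull pull: 13
  pull wind: 4
  pull wine: 5
  wind wine: 4
  wine pull: 5

pull pull; pull wind; pull wine; wind wine; wine pull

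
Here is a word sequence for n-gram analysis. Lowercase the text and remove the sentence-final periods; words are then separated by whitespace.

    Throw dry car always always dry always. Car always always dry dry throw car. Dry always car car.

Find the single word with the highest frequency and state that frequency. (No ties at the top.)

"always", 6 times

Unigram frequencies (highest first):
  always: 6
  dry: 5
  car: 5
  throw: 2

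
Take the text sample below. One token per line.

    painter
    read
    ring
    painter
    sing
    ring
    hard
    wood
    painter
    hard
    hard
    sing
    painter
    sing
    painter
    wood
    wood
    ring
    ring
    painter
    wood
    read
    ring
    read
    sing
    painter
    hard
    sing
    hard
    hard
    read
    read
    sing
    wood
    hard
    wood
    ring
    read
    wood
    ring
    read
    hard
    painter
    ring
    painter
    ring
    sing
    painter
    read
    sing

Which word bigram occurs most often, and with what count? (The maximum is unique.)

Bigram frequencies (highest first):
  sing painter: 4
  ring painter: 3
  wood ring: 3
  ring read: 3
  read sing: 3
  painter read: 2
  … (23 more, each ≤ 2)

"sing painter", 4 times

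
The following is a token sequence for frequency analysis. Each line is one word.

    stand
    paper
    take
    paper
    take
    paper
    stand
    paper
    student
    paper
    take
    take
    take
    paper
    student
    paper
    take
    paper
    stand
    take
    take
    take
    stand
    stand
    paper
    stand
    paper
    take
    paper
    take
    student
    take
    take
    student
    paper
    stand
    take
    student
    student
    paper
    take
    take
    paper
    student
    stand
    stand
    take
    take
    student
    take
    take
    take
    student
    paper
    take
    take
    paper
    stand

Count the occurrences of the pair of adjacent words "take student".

Scanning the 57 overlapping bigram windows for "take student":
  position 30–31: take student
  position 33–34: take student
  position 37–38: take student
  position 48–49: take student
  position 52–53: take student

5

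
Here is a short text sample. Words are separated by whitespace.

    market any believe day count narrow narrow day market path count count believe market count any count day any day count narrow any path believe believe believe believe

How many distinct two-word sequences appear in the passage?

23

28 tokens → 27 bigram windows in total.
Repeated bigrams (each contributes count−1 duplicates):
  believe believe: 3
  count narrow: 2
  day count: 2
4 duplicate windows → 27 − 4 = 23 distinct.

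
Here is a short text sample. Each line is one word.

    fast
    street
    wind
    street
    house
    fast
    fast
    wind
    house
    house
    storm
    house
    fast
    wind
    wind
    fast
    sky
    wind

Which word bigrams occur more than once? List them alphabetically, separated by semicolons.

Bigram counts meeting the condition (more than once):
  fast wind: 2
  house fast: 2

fast wind; house fast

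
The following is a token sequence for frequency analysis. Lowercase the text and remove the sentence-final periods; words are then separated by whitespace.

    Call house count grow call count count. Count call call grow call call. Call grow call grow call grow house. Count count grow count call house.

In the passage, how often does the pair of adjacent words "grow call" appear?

4

Scanning the 25 overlapping bigram windows for "grow call":
  position 4–5: grow call
  position 11–12: grow call
  position 15–16: grow call
  position 17–18: grow call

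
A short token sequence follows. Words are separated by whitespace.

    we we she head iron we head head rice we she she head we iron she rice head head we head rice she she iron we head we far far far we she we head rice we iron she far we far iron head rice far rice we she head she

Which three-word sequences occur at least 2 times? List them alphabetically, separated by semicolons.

head rice we; iron we head; rice we she; we head rice; we iron she; we she head

Trigram counts meeting the condition (at least 2 times):
  head rice we: 2
  iron we head: 2
  rice we she: 2
  we head rice: 2
  we iron she: 2
  we she head: 2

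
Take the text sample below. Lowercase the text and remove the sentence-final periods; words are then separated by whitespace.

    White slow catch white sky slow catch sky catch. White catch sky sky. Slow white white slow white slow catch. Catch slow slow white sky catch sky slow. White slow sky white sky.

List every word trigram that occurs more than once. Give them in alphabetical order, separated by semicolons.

Trigram counts meeting the condition (more than once):
  sky slow white: 2
  slow white slow: 2
  white slow catch: 2

sky slow white; slow white slow; white slow catch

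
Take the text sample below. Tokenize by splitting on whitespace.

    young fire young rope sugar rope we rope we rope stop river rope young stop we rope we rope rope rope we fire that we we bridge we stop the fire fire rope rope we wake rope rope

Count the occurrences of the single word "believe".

0

Scanning the 38 tokens for "believe":
  (none found)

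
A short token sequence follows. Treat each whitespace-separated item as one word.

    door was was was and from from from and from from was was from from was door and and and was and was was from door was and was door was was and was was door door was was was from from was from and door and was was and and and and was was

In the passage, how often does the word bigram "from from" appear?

Scanning the 54 overlapping bigram windows for "from from":
  position 6–7: from from
  position 7–8: from from
  position 10–11: from from
  position 14–15: from from
  position 41–42: from from

5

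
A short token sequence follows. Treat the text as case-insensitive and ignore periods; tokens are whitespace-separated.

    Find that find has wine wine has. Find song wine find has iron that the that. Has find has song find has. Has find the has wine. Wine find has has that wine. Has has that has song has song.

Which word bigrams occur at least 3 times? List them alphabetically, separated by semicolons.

Bigram counts meeting the condition (at least 3 times):
  find has: 5
  has find: 3
  has has: 3
  has song: 3

find has; has find; has has; has song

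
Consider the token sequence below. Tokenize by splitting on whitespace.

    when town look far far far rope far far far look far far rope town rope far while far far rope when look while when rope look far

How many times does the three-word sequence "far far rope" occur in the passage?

3

Scanning the 26 overlapping trigram windows for "far far rope":
  position 5–7: far far rope
  position 12–14: far far rope
  position 19–21: far far rope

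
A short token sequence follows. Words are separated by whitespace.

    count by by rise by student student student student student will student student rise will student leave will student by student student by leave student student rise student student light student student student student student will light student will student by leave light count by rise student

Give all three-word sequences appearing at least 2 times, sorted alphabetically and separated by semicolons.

Trigram counts meeting the condition (at least 2 times):
  by student student: 2
  student by leave: 2
  student student rise: 2
  student student student: 6
  student student will: 2
  student will student: 2
  will student by: 2

by student student; student by leave; student student rise; student student student; student student will; student will student; will student by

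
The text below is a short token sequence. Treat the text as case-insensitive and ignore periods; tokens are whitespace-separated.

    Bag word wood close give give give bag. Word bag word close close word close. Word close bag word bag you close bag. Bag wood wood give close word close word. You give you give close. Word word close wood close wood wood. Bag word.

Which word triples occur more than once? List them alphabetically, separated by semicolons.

bag word bag; close word close; give close word; word close word

Trigram counts meeting the condition (more than once):
  bag word bag: 2
  close word close: 3
  give close word: 2
  word close word: 2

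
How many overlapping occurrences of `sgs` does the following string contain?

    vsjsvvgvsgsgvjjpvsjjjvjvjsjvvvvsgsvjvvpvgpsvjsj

2

Sliding a length-3 window over the 47 characters (45 positions):
  position 9–11: sgs
  position 32–34: sgs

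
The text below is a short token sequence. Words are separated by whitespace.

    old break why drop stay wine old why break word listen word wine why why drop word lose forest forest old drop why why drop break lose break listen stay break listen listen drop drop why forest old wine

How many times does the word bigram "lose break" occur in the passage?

Scanning the 38 overlapping bigram windows for "lose break":
  position 27–28: lose break

1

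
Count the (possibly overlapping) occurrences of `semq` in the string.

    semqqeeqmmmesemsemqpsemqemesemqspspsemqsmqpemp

5

Sliding a length-4 window over the 46 characters (43 positions):
  position 1–4: semq
  position 16–19: semq
  position 21–24: semq
  position 28–31: semq
  position 36–39: semq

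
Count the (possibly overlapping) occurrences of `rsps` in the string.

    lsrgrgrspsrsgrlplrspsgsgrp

2

Sliding a length-4 window over the 26 characters (23 positions):
  position 7–10: rsps
  position 18–21: rsps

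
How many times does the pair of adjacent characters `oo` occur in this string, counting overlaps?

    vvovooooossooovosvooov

8

Sliding a length-2 window over the 22 characters (21 positions):
  position 5–6: oo
  position 6–7: oo
  position 7–8: oo
  position 8–9: oo
  position 12–13: oo
  position 13–14: oo
  position 19–20: oo
  position 20–21: oo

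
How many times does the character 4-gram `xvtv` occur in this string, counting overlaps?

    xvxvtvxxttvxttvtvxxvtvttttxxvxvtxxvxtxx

Sliding a length-4 window over the 39 characters (36 positions):
  position 3–6: xvtv
  position 19–22: xvtv

2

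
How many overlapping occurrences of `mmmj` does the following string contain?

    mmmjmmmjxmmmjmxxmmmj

4

Sliding a length-4 window over the 20 characters (17 positions):
  position 1–4: mmmj
  position 5–8: mmmj
  position 10–13: mmmj
  position 17–20: mmmj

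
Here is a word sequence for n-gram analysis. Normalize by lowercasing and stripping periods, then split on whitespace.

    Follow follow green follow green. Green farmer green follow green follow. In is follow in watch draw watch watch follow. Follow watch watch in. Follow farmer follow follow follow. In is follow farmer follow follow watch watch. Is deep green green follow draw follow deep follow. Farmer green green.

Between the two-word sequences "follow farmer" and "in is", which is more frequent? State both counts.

"follow farmer" (3 vs 2)

"follow farmer": 3 occurrences
"in is": 2 occurrences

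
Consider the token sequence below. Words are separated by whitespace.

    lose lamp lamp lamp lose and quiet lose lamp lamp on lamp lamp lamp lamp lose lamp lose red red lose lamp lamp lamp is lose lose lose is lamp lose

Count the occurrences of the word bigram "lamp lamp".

8

Scanning the 30 overlapping bigram windows for "lamp lamp":
  position 2–3: lamp lamp
  position 3–4: lamp lamp
  position 9–10: lamp lamp
  position 12–13: lamp lamp
  position 13–14: lamp lamp
  position 14–15: lamp lamp
  position 22–23: lamp lamp
  position 23–24: lamp lamp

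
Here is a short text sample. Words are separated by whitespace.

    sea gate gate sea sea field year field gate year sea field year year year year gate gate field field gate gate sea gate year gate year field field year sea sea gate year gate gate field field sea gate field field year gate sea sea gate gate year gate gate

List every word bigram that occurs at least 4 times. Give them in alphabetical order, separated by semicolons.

field field; field year; gate gate; gate year; sea gate; year gate

Bigram counts meeting the condition (at least 4 times):
  field field: 4
  field year: 4
  gate gate: 6
  gate year: 5
  sea gate: 5
  year gate: 5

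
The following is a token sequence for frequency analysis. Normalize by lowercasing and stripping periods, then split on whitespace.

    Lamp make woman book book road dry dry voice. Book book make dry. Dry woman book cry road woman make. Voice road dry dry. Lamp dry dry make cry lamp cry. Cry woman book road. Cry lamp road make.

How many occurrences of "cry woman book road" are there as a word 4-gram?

1

Scanning the 36 overlapping 4-gram windows for "cry woman book road":
  position 32–35: cry woman book road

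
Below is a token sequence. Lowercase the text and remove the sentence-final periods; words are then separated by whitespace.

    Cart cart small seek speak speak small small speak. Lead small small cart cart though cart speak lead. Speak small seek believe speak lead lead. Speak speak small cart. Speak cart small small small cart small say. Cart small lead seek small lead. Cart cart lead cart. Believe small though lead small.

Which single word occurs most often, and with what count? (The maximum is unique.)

"small", 15 times

Unigram frequencies (highest first):
  small: 15
  cart: 12
  speak: 9
  lead: 8
  seek: 3
  though: 2
  … (2 more, each ≤ 2)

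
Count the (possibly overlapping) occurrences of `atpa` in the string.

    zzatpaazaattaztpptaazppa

Sliding a length-4 window over the 24 characters (21 positions):
  position 3–6: atpa

1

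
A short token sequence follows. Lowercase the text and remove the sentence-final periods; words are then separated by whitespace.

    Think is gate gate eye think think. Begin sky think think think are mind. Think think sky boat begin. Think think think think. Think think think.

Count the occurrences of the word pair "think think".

Scanning the 25 overlapping bigram windows for "think think":
  position 6–7: think think
  position 10–11: think think
  position 11–12: think think
  position 15–16: think think
  position 20–21: think think
  position 21–22: think think
  position 22–23: think think
  position 23–24: think think
  position 24–25: think think
  position 25–26: think think

10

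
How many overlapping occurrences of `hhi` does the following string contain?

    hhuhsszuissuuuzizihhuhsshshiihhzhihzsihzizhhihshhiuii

2

Sliding a length-3 window over the 53 characters (51 positions):
  position 43–45: hhi
  position 48–50: hhi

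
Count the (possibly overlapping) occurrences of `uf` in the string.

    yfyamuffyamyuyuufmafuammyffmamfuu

Sliding a length-2 window over the 33 characters (32 positions):
  position 6–7: uf
  position 16–17: uf

2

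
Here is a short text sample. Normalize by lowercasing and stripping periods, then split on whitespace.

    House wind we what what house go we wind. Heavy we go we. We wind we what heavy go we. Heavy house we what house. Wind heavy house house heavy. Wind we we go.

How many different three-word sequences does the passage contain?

31

34 tokens → 32 trigram windows in total.
Repeated trigrams (each contributes count−1 duplicates):
  wind we what: 2
1 duplicate windows → 32 − 1 = 31 distinct.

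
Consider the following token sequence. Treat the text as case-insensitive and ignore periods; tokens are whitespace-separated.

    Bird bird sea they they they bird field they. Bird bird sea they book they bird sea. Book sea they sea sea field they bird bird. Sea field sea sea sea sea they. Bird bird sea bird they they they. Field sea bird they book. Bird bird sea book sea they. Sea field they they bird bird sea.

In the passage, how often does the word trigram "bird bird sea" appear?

6

Scanning the 56 overlapping trigram windows for "bird bird sea":
  position 1–3: bird bird sea
  position 10–12: bird bird sea
  position 25–27: bird bird sea
  position 34–36: bird bird sea
  position 46–48: bird bird sea
  position 56–58: bird bird sea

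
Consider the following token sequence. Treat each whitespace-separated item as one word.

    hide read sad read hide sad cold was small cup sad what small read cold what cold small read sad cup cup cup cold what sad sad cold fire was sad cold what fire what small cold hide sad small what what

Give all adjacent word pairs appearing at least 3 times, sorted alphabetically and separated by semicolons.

Bigram counts meeting the condition (at least 3 times):
  cold what: 3
  sad cold: 3

cold what; sad cold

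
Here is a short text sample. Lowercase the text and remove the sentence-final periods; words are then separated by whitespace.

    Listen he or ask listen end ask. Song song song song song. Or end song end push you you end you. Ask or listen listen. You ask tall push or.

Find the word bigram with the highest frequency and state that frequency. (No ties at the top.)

"song song", 4 times

Bigram frequencies (highest first):
  song song: 4
  you ask: 2
  listen he: 1
  he or: 1
  or ask: 1
  ask listen: 1
  … (19 more, each ≤ 1)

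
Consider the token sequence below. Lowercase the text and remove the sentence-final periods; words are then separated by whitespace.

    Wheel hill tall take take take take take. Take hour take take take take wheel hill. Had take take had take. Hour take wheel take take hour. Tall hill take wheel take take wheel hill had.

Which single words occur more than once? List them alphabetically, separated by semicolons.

Unigram counts meeting the condition (more than once):
  had: 3
  hill: 4
  hour: 3
  take: 19
  tall: 2
  wheel: 5

had; hill; hour; take; tall; wheel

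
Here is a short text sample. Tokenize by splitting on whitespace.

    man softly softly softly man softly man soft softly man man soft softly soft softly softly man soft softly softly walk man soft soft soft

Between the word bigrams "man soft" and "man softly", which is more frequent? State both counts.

"man soft" (4 vs 2)

"man soft": 4 occurrences
"man softly": 2 occurrences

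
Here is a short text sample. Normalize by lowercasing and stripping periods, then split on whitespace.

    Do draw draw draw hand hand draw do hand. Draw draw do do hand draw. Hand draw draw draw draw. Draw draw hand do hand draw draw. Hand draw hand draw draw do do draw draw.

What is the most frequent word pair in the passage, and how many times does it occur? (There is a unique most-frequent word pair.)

"draw draw", 11 times

Bigram frequencies (highest first):
  draw draw: 11
  hand draw: 7
  draw hand: 5
  draw do: 3
  do hand: 3
  do draw: 2
  … (3 more, each ≤ 2)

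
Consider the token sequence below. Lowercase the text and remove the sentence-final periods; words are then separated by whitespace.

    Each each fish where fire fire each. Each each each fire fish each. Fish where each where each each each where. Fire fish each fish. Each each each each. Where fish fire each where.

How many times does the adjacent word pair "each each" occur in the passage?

9

Scanning the 33 overlapping bigram windows for "each each":
  position 1–2: each each
  position 7–8: each each
  position 8–9: each each
  position 9–10: each each
  position 18–19: each each
  position 19–20: each each
  position 26–27: each each
  position 27–28: each each
  position 28–29: each each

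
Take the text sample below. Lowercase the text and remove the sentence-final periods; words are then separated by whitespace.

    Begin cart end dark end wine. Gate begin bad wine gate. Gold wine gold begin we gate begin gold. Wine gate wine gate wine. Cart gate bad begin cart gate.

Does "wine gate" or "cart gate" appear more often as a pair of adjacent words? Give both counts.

"wine gate" (4 vs 2)

"wine gate": 4 occurrences
"cart gate": 2 occurrences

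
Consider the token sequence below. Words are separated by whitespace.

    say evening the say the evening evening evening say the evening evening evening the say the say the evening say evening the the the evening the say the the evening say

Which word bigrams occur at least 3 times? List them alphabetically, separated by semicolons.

Bigram counts meeting the condition (at least 3 times):
  evening evening: 4
  evening say: 3
  evening the: 4
  say the: 5
  the evening: 5
  the say: 4
  the the: 3

evening evening; evening say; evening the; say the; the evening; the say; the the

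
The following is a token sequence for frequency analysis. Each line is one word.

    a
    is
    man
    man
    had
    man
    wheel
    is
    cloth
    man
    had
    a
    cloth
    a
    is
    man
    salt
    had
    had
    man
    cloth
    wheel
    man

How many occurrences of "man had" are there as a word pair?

2

Scanning the 22 overlapping bigram windows for "man had":
  position 4–5: man had
  position 10–11: man had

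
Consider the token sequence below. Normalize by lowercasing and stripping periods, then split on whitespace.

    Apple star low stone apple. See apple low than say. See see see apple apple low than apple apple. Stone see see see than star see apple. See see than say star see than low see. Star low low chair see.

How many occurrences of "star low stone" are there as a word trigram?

Scanning the 39 overlapping trigram windows for "star low stone":
  position 2–4: star low stone

1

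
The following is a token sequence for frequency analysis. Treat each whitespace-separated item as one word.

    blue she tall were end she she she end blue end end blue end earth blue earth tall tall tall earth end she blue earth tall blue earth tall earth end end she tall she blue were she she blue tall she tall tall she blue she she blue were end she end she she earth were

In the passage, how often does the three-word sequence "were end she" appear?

Scanning the 55 overlapping trigram windows for "were end she":
  position 4–6: were end she
  position 50–52: were end she

2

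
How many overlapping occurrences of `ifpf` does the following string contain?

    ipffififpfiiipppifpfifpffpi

3

Sliding a length-4 window over the 27 characters (24 positions):
  position 7–10: ifpf
  position 17–20: ifpf
  position 21–24: ifpf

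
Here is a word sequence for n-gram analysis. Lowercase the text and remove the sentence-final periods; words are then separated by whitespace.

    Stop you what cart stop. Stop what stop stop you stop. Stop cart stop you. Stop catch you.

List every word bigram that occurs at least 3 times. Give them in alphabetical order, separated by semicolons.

stop stop; stop you

Bigram counts meeting the condition (at least 3 times):
  stop stop: 3
  stop you: 3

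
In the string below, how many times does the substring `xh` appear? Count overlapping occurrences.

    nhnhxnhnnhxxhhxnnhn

1

Sliding a length-2 window over the 19 characters (18 positions):
  position 12–13: xh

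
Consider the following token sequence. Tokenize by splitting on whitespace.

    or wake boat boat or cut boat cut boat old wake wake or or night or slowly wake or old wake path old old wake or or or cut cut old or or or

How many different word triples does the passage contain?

34 tokens → 32 trigram windows in total.
Repeated trigrams (each contributes count−1 duplicates):
  or or or: 2
  wake or or: 2
2 duplicate windows → 32 − 2 = 30 distinct.

30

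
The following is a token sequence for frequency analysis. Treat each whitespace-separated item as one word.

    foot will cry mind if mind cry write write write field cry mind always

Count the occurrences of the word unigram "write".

Scanning the 14 tokens for "write":
  position 8: write
  position 9: write
  position 10: write

3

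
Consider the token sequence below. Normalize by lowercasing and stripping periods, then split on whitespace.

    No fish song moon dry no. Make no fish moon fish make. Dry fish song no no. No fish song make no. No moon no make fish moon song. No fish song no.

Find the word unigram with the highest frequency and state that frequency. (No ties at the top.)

Unigram frequencies (highest first):
  no: 11
  fish: 7
  song: 5
  moon: 4
  make: 4
  dry: 2

"no", 11 times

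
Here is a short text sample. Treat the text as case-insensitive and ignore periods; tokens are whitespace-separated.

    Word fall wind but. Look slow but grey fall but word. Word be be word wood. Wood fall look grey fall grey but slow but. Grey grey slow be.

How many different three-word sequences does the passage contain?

29 tokens → 27 trigram windows in total.
Repeated trigrams (each contributes count−1 duplicates):
  slow but grey: 2
1 duplicate windows → 27 − 1 = 26 distinct.

26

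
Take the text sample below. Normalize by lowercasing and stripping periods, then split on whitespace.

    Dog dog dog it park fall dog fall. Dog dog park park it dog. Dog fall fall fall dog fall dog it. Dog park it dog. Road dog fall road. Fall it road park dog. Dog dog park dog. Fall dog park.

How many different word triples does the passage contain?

34

42 tokens → 40 trigram windows in total.
Repeated trigrams (each contributes count−1 duplicates):
  dog fall dog: 3
  dog dog dog: 2
  dog dog park: 2
  fall dog fall: 2
  park it dog: 2
6 duplicate windows → 40 − 6 = 34 distinct.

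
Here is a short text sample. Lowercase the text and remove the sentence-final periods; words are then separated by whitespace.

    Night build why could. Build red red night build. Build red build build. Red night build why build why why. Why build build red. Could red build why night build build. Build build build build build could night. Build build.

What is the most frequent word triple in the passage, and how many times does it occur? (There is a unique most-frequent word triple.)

"build build build", 5 times

Trigram frequencies (highest first):
  build build build: 5
  night build build: 3
  build build red: 3
  night build why: 2
  red night build: 2
  build why could: 1
  … (22 more, each ≤ 1)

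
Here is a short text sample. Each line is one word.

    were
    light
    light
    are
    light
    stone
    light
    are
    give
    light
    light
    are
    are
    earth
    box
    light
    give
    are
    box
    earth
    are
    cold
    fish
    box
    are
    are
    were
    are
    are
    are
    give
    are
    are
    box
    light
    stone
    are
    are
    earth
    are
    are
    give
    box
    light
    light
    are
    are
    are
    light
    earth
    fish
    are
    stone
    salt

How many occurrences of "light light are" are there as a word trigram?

Scanning the 52 overlapping trigram windows for "light light are":
  position 2–4: light light are
  position 10–12: light light are
  position 44–46: light light are

3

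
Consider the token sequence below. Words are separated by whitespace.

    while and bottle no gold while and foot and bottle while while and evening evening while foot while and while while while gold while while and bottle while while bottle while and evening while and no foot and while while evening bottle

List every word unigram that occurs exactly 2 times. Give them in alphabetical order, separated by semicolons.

Unigram counts meeting the condition (exactly 2 times):
  gold: 2
  no: 2

gold; no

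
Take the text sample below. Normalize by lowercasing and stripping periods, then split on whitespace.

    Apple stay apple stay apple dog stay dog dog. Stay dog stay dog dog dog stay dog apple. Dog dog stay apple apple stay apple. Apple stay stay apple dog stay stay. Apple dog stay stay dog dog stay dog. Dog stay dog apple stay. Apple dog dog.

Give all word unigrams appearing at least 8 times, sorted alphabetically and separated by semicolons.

Unigram counts meeting the condition (at least 8 times):
  apple: 12
  dog: 19
  stay: 17

apple; dog; stay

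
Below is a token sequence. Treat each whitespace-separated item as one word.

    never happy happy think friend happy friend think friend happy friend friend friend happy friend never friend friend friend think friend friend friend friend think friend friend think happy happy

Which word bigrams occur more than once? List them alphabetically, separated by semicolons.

Bigram counts meeting the condition (more than once):
  friend friend: 8
  friend happy: 3
  friend think: 4
  happy friend: 3
  happy happy: 2
  think friend: 4

friend friend; friend happy; friend think; happy friend; happy happy; think friend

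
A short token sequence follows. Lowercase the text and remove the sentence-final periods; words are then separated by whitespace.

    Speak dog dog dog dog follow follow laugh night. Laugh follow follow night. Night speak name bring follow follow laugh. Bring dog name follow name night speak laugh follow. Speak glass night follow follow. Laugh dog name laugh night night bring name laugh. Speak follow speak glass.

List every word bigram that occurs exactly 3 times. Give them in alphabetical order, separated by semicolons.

Bigram counts meeting the condition (exactly 3 times):
  dog dog: 3
  follow laugh: 3

dog dog; follow laugh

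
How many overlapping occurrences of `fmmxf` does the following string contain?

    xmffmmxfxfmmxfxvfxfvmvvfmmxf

3

Sliding a length-5 window over the 28 characters (24 positions):
  position 4–8: fmmxf
  position 10–14: fmmxf
  position 24–28: fmmxf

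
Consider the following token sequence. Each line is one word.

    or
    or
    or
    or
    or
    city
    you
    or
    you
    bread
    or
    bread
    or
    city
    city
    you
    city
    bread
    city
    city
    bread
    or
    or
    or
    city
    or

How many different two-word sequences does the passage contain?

26 tokens → 25 bigram windows in total.
Repeated bigrams (each contributes count−1 duplicates):
  or or: 6
  bread or: 3
  or city: 3
  city bread: 2
  city city: 2
  city you: 2
12 duplicate windows → 25 − 12 = 13 distinct.

13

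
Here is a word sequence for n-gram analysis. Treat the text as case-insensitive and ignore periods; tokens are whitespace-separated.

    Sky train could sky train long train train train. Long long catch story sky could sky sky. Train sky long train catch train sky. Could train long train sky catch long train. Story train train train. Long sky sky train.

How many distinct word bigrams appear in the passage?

22

40 tokens → 39 bigram windows in total.
Repeated bigrams (each contributes count−1 duplicates):
  long train: 4
  sky train: 4
  train long: 4
  train train: 4
  train sky: 3
  could sky: 2
  sky could: 2
  sky sky: 2
17 duplicate windows → 39 − 17 = 22 distinct.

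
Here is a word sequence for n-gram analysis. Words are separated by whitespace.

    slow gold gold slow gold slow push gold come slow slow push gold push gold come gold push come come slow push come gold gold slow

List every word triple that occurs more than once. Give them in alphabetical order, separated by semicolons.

gold gold slow; push gold come; slow push gold

Trigram counts meeting the condition (more than once):
  gold gold slow: 2
  push gold come: 2
  slow push gold: 2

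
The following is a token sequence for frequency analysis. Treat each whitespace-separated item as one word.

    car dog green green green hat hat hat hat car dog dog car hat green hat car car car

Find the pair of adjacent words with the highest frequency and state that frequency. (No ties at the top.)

"hat hat", 3 times

Bigram frequencies (highest first):
  hat hat: 3
  car dog: 2
  green green: 2
  green hat: 2
  hat car: 2
  car car: 2
  … (5 more, each ≤ 1)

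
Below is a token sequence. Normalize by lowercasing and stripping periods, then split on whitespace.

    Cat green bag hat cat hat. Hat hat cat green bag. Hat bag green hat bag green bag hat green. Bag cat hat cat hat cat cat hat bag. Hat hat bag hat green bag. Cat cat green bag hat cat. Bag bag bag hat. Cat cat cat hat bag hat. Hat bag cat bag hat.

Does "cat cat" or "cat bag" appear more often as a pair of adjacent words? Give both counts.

"cat cat" (4 vs 2)

"cat cat": 4 occurrences
"cat bag": 2 occurrences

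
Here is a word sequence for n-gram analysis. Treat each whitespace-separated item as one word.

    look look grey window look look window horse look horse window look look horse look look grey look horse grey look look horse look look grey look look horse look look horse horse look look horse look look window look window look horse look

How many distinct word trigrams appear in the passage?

23

44 tokens → 42 trigram windows in total.
Repeated trigrams (each contributes count−1 duplicates):
  horse look look: 5
  look horse look: 5
  look look horse: 5
  look look grey: 3
  grey look look: 2
  look grey look: 2
  look look window: 2
  look window look: 2
  … (1 more repeated)
19 duplicate windows → 42 − 19 = 23 distinct.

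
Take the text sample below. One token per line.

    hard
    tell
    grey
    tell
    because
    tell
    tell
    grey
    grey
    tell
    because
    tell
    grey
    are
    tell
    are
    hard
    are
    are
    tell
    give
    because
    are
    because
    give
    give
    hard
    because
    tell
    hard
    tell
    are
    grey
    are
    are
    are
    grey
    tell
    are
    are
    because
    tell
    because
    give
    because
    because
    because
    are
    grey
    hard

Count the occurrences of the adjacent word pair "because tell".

Scanning the 49 overlapping bigram windows for "because tell":
  position 5–6: because tell
  position 11–12: because tell
  position 28–29: because tell
  position 41–42: because tell

4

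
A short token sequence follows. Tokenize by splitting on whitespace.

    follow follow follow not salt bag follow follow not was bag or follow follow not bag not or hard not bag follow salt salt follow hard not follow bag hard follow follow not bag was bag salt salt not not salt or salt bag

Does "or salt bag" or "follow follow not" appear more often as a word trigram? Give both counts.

"or salt bag": 1 occurrence
"follow follow not": 4 occurrences

"follow follow not" (4 vs 1)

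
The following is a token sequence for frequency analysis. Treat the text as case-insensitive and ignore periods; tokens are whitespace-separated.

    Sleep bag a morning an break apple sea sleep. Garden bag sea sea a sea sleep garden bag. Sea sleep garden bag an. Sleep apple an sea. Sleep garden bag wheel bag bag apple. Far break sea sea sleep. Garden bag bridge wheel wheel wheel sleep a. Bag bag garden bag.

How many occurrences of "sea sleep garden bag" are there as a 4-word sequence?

Scanning the 48 overlapping 4-gram windows for "sea sleep garden bag":
  position 8–11: sea sleep garden bag
  position 15–18: sea sleep garden bag
  position 19–22: sea sleep garden bag
  position 27–30: sea sleep garden bag
  position 38–41: sea sleep garden bag

5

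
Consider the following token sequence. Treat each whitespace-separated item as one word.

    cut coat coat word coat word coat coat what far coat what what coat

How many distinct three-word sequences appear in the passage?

11

14 tokens → 12 trigram windows in total.
Repeated trigrams (each contributes count−1 duplicates):
  coat word coat: 2
1 duplicate windows → 12 − 1 = 11 distinct.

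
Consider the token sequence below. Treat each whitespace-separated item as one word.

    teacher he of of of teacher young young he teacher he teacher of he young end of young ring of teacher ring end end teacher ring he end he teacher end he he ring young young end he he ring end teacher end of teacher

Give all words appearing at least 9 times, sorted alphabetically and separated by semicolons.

he; teacher

Unigram counts meeting the condition (at least 9 times):
  he: 10
  teacher: 9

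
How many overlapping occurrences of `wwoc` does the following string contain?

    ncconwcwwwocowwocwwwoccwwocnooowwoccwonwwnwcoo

Sliding a length-4 window over the 46 characters (43 positions):
  position 9–12: wwoc
  position 14–17: wwoc
  position 19–22: wwoc
  position 24–27: wwoc
  position 32–35: wwoc

5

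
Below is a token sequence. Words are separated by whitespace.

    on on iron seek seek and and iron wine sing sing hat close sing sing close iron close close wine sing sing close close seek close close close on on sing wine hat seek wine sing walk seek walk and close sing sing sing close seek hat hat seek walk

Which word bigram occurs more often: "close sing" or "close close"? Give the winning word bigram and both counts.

"close close" (4 vs 2)

"close sing": 2 occurrences
"close close": 4 occurrences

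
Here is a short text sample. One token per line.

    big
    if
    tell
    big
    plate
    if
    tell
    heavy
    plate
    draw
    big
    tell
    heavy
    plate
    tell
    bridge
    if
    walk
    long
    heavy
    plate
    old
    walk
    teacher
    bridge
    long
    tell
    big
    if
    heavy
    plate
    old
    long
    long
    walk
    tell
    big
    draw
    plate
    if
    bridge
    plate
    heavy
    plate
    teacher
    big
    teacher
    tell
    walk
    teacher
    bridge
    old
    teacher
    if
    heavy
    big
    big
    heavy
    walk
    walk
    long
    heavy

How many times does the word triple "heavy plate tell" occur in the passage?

Scanning the 60 overlapping trigram windows for "heavy plate tell":
  position 13–15: heavy plate tell

1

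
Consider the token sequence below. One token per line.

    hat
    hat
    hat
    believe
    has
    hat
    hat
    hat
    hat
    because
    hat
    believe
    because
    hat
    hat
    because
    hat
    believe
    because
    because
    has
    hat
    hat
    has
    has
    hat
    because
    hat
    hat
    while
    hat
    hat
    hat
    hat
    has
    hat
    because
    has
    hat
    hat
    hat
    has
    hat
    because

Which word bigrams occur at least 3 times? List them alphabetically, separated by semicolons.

because hat; has hat; hat because; hat believe; hat has; hat hat

Bigram counts meeting the condition (at least 3 times):
  because hat: 4
  has hat: 6
  hat because: 5
  hat believe: 3
  hat has: 3
  hat hat: 13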